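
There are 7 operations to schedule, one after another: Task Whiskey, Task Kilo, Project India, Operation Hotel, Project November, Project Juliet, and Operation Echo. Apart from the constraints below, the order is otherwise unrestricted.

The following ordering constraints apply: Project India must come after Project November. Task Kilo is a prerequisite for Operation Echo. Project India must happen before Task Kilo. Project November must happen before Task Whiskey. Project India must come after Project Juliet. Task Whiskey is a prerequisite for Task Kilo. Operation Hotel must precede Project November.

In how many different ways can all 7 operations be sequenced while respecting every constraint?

2 operations have no prerequisites (Operation Hotel, Project Juliet), so any of them could come first.
Enumerating by repeatedly choosing an available operation (one whose prerequisites are all placed) gives 7 distinct complete orderings.

7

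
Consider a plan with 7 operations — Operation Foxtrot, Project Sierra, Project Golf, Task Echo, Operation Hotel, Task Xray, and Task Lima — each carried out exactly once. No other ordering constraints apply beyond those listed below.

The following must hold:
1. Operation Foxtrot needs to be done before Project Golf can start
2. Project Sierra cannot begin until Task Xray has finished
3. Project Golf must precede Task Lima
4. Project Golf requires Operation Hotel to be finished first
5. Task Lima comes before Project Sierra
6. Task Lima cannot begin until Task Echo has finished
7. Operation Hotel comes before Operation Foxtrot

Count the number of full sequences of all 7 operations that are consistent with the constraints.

24

3 operations have no prerequisites (Task Echo, Operation Hotel, Task Xray), so any of them could come first.
Systematically extending each partial ordering one operation at a time and counting, there are 24 complete orderings.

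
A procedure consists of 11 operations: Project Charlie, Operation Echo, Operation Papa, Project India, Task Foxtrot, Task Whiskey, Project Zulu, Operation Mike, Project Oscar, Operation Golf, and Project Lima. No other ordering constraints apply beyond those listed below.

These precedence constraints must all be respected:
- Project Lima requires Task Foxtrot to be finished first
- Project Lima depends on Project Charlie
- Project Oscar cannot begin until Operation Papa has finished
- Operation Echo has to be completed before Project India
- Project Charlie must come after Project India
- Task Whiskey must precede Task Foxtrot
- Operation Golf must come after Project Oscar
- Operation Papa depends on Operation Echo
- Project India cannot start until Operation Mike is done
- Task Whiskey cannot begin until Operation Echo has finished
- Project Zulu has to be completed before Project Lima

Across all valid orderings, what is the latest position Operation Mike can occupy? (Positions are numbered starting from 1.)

Following every chain forward from Operation Mike, the operations that must come later are Project Charlie, Project India, Project Lima — 3 of them.
With 3 mandatory successors out of 11 operations total, the latest slot for Operation Mike is 11−3 = 8, and it's reachable by doing all non-successors before Operation Mike.

8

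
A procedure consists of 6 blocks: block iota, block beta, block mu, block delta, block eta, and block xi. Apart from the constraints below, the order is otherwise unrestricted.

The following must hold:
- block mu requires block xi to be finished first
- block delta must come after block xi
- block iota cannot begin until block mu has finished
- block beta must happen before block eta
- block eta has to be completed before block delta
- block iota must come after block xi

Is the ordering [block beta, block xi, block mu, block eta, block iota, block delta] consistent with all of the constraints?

Every stated constraint is respected: block xi sits at position 2, ahead of block delta at position 6, and each of the other listed pairs likewise has the predecessor earlier in the sequence.

Yes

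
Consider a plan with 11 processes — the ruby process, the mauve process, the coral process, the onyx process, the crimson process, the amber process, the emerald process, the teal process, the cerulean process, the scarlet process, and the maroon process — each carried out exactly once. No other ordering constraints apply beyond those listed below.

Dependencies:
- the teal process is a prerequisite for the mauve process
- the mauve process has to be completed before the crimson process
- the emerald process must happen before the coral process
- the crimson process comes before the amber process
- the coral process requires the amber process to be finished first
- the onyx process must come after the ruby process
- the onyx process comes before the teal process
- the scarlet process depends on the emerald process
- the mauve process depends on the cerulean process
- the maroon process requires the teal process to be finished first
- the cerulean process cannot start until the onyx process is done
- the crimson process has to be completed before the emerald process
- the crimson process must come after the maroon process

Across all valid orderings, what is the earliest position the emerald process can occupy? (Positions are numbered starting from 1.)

Working backwards through the constraints from the emerald process, its full set of required predecessors is the ruby process, the mauve process, the onyx process, the crimson process, the teal process, the cerulean process, the maroon process — 7 of them.
So at minimum 7 processes come before the emerald process, putting the emerald process no earlier than position 8. That position is achievable by scheduling exactly those predecessors first.

8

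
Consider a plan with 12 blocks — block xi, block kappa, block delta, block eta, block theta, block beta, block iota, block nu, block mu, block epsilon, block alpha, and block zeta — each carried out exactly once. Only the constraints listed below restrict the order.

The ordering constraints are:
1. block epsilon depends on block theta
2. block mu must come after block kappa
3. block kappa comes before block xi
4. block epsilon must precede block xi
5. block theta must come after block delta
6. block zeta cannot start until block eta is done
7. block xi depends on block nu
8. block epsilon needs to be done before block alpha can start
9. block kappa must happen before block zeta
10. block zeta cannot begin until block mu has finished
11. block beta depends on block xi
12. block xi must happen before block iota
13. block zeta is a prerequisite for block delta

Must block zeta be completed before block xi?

Following the dependencies: block zeta → block delta → block theta → block epsilon → block xi.
That forces block zeta before block xi in every valid schedule.

Yes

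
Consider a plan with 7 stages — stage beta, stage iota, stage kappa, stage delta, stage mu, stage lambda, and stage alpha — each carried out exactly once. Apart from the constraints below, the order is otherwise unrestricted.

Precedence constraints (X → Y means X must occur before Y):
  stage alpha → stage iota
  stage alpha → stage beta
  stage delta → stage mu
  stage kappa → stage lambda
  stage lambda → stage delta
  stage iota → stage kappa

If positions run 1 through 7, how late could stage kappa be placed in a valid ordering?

4

The stages that are forced after stage kappa, directly or by a chain of constraints, are stage delta, stage mu, stage lambda. That's 3 stages.
So at least 3 stages follow stage kappa, putting stage kappa no later than position 4. That position is achievable by scheduling everything else first.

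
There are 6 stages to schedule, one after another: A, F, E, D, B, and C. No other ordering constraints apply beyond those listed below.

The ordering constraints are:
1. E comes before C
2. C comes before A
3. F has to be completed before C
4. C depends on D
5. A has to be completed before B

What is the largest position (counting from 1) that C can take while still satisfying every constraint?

4

The stages that are forced after C, directly or by a chain of constraints, are A, B. That's 2 stages.
So at least 2 stages follow C, putting C no later than position 4. That position is achievable by scheduling everything else first.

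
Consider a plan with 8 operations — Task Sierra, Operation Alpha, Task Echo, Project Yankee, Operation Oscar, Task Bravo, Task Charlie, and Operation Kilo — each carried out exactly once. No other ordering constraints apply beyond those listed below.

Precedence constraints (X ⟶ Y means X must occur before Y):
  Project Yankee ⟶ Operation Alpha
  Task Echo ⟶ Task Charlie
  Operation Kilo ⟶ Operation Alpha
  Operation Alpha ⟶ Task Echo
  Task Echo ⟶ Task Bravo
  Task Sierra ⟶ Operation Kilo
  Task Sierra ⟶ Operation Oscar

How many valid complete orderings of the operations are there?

40

2 operations have no prerequisites (Task Sierra, Project Yankee), so any of them could come first.
Counting all ways to extend the partial order to a total order gives 40.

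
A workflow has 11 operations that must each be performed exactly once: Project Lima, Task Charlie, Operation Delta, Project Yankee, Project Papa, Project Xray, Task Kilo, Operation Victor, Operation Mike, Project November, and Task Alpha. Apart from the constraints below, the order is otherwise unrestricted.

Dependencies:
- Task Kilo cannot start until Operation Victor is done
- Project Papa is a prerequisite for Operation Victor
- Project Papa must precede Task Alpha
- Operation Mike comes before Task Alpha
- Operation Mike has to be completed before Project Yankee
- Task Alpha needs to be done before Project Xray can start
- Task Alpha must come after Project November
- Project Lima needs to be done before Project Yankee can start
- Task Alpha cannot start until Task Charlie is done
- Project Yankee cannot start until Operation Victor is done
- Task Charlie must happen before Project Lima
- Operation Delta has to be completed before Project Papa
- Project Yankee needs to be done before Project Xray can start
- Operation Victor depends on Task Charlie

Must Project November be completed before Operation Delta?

No

Nothing in the constraints links Project November and Operation Delta; they are unordered relative to each other.
So Project November can come before Operation Delta or after — it is not forced.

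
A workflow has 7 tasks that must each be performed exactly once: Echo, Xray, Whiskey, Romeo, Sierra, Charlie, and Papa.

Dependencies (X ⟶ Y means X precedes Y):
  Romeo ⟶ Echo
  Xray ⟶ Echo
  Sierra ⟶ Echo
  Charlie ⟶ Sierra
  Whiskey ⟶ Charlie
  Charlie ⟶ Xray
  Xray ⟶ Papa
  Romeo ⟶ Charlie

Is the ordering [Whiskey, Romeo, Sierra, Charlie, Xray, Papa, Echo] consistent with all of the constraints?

In the proposed order, Sierra appears before Charlie.
That contradicts the constraint that Charlie must precede Sierra.

No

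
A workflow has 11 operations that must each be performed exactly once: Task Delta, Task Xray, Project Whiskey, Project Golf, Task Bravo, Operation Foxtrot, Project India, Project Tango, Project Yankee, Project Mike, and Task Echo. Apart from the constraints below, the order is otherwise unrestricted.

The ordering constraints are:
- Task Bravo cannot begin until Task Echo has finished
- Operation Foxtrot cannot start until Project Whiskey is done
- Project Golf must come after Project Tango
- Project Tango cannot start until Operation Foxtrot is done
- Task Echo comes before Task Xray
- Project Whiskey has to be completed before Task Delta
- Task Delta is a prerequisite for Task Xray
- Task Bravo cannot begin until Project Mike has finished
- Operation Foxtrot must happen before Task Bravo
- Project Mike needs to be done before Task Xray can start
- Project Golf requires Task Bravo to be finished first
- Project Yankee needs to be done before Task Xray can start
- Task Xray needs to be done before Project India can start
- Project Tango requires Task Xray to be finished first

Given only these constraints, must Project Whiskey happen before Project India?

Chaining the stated constraints: Project Whiskey → Task Delta → Task Xray → Project India.
So Project Whiskey must precede Project India in any valid ordering.

Yes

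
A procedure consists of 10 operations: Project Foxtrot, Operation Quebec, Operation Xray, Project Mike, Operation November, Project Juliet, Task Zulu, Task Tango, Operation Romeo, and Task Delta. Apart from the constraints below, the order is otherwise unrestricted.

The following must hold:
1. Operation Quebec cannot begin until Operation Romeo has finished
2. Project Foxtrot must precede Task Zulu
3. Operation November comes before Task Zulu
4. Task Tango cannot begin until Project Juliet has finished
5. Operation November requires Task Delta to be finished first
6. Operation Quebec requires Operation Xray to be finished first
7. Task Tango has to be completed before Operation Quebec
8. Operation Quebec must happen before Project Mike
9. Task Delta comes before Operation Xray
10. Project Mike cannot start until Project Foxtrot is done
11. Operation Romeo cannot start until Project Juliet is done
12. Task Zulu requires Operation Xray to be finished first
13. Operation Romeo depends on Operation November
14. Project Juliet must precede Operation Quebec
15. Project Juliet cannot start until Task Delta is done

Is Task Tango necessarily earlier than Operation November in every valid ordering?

No

Nothing in the constraints links Task Tango and Operation November; they are unordered relative to each other.
There exist valid orderings with Operation November before Task Tango, so Task Tango is not required to come first.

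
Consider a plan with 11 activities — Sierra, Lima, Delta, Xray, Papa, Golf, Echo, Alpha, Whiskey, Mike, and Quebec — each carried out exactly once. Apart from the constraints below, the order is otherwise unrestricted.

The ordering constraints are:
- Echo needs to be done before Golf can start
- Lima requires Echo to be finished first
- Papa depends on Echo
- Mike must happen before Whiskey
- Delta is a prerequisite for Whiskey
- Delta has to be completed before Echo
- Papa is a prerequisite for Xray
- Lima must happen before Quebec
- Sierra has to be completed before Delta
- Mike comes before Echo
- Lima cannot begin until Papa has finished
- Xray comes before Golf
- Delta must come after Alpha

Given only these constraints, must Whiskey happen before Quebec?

Whiskey and Quebec are not related by any chain of constraints.
A valid ordering placing Quebec before Whiskey exists, so the answer is no.

No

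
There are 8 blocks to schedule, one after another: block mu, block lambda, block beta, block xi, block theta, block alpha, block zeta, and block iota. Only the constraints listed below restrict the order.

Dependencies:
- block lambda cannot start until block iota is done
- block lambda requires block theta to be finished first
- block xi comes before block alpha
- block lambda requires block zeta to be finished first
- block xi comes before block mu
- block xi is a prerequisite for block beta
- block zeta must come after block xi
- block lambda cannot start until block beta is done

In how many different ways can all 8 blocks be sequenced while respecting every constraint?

The blocks with no prerequisites are block xi, block theta, block iota; any of them can be placed first.
Counting all ways to extend the partial order to a total order gives 1448.

1448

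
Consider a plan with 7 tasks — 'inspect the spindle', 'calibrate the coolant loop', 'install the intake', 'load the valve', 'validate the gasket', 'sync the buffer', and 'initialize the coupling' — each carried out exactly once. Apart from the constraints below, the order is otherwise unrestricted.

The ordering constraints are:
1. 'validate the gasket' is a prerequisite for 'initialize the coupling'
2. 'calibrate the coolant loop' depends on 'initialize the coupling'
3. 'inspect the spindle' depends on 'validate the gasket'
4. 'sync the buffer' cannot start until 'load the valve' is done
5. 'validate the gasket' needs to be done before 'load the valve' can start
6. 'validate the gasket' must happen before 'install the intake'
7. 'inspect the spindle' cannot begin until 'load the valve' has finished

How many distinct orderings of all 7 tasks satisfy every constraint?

120

Only 'validate the gasket' has no prerequisites, so it must go first.
Counting all ways to extend the partial order to a total order gives 120.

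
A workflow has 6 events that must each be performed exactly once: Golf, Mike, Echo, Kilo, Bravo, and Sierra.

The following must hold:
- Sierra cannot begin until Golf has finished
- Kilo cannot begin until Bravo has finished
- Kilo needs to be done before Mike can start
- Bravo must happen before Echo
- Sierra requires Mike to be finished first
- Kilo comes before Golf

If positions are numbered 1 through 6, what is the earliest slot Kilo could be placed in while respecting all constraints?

2

The only event forced before Kilo (directly or transitively) is Bravo.
With 1 mandatory predecessor, the earliest Kilo can sit is position 1+1 = 2, and placing just that one first achieves it.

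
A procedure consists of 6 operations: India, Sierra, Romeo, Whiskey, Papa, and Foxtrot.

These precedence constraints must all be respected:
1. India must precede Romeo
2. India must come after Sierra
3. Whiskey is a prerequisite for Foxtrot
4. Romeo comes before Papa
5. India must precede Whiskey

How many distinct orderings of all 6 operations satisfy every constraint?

Only Sierra has no prerequisites, so it must go first.
Enumerating by repeatedly choosing an available operation (one whose prerequisites are all placed) gives 6 distinct complete orderings.

6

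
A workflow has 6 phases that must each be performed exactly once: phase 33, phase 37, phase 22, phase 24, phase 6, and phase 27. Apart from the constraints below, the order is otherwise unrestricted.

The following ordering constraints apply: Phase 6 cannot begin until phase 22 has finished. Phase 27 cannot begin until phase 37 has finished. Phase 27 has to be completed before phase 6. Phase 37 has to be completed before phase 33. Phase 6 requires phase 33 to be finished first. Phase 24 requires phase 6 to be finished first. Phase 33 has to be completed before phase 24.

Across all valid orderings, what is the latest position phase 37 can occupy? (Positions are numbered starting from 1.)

2

The phases that are forced after phase 37, directly or by a chain of constraints, are phase 33, phase 24, phase 6, phase 27. That's 4 phases.
With 4 mandatory successors out of 6 phases total, the latest slot for phase 37 is 6−4 = 2, and it's reachable by doing all non-successors before phase 37.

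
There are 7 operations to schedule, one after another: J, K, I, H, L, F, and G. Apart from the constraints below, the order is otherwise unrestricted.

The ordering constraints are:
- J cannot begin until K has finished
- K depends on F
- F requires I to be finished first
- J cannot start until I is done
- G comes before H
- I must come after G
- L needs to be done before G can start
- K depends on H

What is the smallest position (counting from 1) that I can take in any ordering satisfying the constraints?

3

Every operation that must precede I has to come before it. Tracing all chains that end at I, those operations are: L, G — 2 in total.
So at minimum 2 operations come before I, putting I no earlier than position 3. That position is achievable by scheduling exactly those predecessors first.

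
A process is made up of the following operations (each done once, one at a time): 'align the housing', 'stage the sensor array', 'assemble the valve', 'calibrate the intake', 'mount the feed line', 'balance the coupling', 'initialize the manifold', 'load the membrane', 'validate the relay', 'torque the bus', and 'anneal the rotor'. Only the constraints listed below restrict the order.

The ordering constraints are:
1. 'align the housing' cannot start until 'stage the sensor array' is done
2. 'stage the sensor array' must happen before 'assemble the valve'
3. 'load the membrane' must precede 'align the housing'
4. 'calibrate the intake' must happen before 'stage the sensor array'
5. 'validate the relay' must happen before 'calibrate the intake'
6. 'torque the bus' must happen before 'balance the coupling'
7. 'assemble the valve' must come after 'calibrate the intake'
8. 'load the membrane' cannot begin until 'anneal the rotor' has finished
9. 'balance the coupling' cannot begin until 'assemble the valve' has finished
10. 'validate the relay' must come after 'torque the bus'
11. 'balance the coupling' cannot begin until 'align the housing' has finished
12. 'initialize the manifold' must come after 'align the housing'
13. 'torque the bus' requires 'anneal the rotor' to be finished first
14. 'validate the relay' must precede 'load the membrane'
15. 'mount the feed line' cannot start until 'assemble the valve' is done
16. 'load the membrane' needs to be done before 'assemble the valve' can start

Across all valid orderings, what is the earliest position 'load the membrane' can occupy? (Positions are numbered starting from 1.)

4

Every operation that must precede 'load the membrane' has to come before it. Tracing all chains that end at 'load the membrane', those operations are: 'validate the relay', 'torque the bus', 'anneal the rotor' — 3 in total.
With 3 mandatory predecessors, the earliest 'load the membrane' can sit is position 3+1 = 4, and placing just those 3 first achieves it.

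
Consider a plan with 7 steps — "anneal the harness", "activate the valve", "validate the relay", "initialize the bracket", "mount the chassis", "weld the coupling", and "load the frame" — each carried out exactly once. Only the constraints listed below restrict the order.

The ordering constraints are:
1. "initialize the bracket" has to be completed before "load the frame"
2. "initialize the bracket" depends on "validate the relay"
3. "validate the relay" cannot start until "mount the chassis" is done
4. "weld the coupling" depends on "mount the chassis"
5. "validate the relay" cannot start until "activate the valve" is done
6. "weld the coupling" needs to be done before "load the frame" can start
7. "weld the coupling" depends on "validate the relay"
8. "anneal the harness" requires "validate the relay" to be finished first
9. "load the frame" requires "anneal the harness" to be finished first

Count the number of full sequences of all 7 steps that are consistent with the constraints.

12

2 steps have no prerequisites ("activate the valve", "mount the chassis"), so any of them could come first.
Counting all ways to extend the partial order to a total order gives 12.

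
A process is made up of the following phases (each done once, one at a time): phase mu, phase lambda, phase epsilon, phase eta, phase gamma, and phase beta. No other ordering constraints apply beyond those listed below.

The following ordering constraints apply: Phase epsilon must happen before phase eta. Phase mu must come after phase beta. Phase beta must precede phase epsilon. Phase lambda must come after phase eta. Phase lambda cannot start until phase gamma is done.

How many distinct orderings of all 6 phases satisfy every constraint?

The phases with no prerequisites are phase gamma, phase beta; any of them can be placed first.
Counting all ways to extend the partial order to a total order gives 19.

19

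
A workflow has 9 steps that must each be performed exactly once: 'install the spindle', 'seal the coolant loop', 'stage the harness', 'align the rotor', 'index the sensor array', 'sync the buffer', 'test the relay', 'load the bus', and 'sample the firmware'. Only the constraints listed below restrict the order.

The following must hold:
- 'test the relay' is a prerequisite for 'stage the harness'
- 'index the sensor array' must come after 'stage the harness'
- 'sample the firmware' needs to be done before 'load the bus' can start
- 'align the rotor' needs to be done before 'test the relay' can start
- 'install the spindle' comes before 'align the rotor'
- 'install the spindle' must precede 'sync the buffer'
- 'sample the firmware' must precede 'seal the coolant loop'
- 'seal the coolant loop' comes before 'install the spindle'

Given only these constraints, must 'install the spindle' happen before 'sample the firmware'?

The constraints actually force 'sample the firmware' before 'install the spindle' (via 'sample the firmware' → 'seal the coolant loop' → 'install the spindle'), not the other way around.
So 'install the spindle' never precedes 'sample the firmware'.

No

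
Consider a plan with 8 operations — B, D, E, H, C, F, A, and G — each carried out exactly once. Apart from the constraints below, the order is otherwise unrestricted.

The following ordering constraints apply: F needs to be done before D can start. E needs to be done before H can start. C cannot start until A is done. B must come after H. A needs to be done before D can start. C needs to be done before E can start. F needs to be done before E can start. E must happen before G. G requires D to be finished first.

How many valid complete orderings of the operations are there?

33

2 operations have no prerequisites (F, A), so any of them could come first.
Enumerating by repeatedly choosing an available operation (one whose prerequisites are all placed) gives 33 distinct complete orderings.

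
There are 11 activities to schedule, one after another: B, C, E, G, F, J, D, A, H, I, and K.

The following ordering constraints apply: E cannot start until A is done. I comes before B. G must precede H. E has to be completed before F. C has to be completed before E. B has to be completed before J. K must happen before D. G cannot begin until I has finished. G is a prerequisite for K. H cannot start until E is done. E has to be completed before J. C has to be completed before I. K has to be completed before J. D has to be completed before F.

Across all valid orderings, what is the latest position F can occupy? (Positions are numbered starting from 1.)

Nothing depends on F, so it can be the final activity, position 11.

11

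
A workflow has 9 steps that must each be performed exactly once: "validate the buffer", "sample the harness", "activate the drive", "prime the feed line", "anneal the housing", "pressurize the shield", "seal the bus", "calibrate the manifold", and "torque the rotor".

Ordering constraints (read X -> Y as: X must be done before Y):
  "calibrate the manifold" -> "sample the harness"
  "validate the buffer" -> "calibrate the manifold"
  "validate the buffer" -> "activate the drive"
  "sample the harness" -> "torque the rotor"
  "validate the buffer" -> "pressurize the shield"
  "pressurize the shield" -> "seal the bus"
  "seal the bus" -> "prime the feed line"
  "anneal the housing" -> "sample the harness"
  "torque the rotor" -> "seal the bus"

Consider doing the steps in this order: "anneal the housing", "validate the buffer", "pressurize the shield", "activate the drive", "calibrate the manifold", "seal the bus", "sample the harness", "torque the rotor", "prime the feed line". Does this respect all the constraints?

No

In the proposed order, "seal the bus" appears before "torque the rotor".
Since "torque the rotor" is required before "seal the bus", the ordering is invalid.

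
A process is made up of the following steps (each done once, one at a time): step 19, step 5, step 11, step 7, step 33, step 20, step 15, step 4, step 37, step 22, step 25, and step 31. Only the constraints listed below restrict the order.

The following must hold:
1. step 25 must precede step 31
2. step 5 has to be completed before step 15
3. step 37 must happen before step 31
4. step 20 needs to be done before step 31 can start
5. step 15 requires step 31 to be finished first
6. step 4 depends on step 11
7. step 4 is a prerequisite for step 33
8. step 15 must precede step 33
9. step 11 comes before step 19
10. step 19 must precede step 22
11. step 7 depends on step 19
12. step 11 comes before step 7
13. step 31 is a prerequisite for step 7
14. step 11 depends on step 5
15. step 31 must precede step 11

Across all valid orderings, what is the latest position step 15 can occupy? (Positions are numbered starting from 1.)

11

The only step forced after step 15 (directly or by a chain) is step 33.
With 1 mandatory successor out of 12 steps total, the latest slot for step 15 is 12−1 = 11, and it's reachable by doing all non-successors before step 15.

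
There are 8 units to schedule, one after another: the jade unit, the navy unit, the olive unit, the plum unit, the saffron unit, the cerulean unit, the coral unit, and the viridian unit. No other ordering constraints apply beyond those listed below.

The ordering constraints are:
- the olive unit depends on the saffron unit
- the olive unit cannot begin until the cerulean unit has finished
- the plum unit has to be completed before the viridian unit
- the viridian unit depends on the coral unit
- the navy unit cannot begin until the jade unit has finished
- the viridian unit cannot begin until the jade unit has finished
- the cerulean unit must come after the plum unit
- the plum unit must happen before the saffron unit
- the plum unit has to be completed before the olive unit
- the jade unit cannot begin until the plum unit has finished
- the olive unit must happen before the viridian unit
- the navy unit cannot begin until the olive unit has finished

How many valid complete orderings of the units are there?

2 units have no prerequisites (the plum unit, the coral unit), so any of them could come first.
Enumerating by repeatedly choosing an available unit (one whose prerequisites are all placed) gives 104 distinct complete orderings.

104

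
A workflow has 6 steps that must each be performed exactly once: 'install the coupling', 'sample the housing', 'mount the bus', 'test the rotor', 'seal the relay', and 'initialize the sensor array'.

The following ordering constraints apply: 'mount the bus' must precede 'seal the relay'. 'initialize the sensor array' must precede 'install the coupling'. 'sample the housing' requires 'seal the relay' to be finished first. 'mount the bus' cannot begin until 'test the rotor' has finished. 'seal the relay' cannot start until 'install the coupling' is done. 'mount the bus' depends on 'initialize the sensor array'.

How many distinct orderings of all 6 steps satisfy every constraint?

The steps with no prerequisites are 'test the rotor', 'initialize the sensor array'; any of them can be placed first.
Enumerating by repeatedly choosing an available step (one whose prerequisites are all placed) gives 5 distinct complete orderings.

5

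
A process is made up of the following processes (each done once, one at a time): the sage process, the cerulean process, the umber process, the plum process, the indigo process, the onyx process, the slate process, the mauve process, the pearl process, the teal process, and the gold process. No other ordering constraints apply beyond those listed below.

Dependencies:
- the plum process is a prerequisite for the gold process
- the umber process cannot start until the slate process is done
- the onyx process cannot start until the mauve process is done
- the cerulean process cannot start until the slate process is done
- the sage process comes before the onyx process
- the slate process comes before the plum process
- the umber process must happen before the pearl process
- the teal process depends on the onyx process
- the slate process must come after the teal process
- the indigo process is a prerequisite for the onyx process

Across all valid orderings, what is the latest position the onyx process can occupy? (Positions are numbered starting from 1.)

Every process that must follow the onyx process has to come after it. Tracing all chains starting from the onyx process, those processes are: the cerulean process, the umber process, the plum process, the slate process, the pearl process, the teal process, the gold process — 7 in total.
So at least 7 processes follow the onyx process, putting the onyx process no later than position 4. That position is achievable by scheduling everything else first.

4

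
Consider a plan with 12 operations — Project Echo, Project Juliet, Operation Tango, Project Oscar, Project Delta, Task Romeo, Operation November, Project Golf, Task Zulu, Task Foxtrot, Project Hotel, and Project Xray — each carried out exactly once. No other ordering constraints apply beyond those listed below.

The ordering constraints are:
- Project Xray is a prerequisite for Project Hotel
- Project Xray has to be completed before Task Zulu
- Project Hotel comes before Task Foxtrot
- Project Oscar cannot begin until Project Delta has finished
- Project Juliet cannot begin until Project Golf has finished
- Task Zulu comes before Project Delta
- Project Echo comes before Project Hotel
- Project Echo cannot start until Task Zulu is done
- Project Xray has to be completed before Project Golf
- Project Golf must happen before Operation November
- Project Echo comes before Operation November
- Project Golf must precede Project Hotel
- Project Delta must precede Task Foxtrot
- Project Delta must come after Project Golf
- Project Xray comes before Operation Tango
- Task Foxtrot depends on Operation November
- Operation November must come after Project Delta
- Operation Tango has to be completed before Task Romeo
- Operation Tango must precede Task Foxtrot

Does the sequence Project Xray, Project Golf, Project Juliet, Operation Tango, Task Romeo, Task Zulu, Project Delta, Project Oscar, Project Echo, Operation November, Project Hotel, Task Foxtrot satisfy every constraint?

Yes

Going through the constraints one by one, each required predecessor appears earlier in the sequence than its dependent — e.g. Project Xray (position 1) is before Project Hotel (position 11), as required.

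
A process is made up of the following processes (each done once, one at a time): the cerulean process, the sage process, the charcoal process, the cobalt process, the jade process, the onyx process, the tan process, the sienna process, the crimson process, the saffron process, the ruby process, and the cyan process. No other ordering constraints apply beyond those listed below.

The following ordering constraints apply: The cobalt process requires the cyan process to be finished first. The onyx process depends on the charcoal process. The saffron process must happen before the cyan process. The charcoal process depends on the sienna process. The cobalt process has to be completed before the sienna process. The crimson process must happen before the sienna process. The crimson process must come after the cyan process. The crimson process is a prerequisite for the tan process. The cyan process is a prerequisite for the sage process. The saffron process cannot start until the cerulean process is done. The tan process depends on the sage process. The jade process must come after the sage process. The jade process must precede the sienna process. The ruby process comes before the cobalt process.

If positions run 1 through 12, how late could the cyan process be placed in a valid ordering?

Following every chain forward from the cyan process, the processes that must come later are the sage process, the charcoal process, the cobalt process, the jade process, the onyx process, the tan process, the sienna process, the crimson process — 8 of them.
So at least 8 processes follow the cyan process, putting the cyan process no later than position 4. That position is achievable by scheduling everything else first.

4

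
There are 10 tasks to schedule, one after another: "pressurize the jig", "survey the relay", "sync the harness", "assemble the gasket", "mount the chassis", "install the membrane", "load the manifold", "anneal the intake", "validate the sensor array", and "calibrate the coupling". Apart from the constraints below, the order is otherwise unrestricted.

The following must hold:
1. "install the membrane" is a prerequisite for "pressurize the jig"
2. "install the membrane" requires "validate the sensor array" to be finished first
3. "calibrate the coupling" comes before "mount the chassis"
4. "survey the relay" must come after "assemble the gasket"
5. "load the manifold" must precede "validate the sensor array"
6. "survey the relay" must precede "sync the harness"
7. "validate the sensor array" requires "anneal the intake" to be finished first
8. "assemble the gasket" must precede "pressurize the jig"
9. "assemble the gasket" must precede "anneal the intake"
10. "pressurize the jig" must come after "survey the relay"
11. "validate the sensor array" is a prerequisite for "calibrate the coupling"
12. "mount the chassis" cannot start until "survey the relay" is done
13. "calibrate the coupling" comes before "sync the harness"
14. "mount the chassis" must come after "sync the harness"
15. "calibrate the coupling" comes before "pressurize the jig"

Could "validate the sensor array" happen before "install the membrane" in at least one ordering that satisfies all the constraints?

The constraints force "validate the sensor array" before "install the membrane", so yes — every valid ordering has "validate the sensor array" earlier.

Yes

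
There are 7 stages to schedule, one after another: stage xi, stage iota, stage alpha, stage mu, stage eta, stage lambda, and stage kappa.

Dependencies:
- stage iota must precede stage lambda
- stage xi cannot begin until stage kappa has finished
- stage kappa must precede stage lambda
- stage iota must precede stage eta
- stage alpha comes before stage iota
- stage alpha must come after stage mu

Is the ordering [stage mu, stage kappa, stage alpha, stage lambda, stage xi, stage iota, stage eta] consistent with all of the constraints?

The sequence places stage lambda ahead of stage iota.
That contradicts the constraint that stage iota must precede stage lambda.

No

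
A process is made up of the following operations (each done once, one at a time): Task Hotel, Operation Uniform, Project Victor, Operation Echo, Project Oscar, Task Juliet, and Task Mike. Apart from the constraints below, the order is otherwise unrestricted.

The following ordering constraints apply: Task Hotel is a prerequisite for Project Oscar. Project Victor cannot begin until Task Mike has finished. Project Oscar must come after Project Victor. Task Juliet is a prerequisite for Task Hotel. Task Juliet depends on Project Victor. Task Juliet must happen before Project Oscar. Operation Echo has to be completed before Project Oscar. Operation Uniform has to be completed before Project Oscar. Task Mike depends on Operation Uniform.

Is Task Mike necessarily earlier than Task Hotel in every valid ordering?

Tracing the constraints gives a chain: Task Mike → Project Victor → Task Juliet → Task Hotel.
So Task Mike must precede Task Hotel in any valid ordering.

Yes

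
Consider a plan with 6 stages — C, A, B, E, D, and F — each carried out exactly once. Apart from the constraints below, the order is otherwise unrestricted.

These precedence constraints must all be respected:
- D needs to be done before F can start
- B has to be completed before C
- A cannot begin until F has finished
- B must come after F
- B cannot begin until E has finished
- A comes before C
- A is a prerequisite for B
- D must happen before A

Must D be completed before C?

Following the dependencies: D → A → C.
So D must precede C in any valid ordering.

Yes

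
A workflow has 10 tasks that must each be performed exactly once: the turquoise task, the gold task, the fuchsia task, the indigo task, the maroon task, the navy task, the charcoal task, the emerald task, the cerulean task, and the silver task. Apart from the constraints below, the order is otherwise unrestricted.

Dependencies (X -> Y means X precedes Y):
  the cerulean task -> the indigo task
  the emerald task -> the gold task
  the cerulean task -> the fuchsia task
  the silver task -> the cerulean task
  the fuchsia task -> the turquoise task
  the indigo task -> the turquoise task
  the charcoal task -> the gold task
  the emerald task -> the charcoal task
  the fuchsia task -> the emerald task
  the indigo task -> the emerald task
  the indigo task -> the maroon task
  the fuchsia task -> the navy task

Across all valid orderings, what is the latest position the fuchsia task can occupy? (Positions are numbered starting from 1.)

Following every chain forward from the fuchsia task, the tasks that must come later are the turquoise task, the gold task, the navy task, the charcoal task, the emerald task — 5 of them.
So at least 5 tasks follow the fuchsia task, putting the fuchsia task no later than position 5. That position is achievable by scheduling everything else first.

5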